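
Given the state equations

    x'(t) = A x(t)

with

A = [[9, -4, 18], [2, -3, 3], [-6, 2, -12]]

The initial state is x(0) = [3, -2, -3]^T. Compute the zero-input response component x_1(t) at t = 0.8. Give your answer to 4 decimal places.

det(sI - A) = s^3 - (tr A)s^2 + (M11 + M22 + M33)s - det A, where Mii is the 2×2 principal minor of A obtained by deleting row i and column i.
tr A = 9 + (-3) + (-12) = -6; M11 = (-3)·(-12) - 3·2 = 36 - 6 = 30; M22 = 9·(-12) - 18·(-6) = -108 - (-108) = 0; M33 = 9·(-3) - (-4)·2 = -27 - (-8) = -19; sum of minors = 11.
det A = 9·((-3)·(-12) - 3·2) - (-4)·(2·(-12) - 3·(-6)) + 18·(2·2 - (-3)·(-6)) = 9·30 - (-4)·(-6) + 18·(-14) = -6.
So p(s) = det(sI - A) = s^3 + 6s^2 + 11s + 6.
Rational-root test: any integer root divides 6. Testing small divisors, s = -1 works: p(-1) = -1 + 6 + (-11) + 6 = 0, so (s + 1) is a factor.
Dividing, p(s) = (s + 1)(s^2 + 5s + 6).
Factor s^2 + 5s + 6: two numbers with sum -5 and product 6 are -2 and -3, so s^2 + 5s + 6 = (s + 2)(s + 3).
Hence p(s) = (s + 1) (s + 2) (s + 3), with roots -3, -2, -1.
The eigenvalues -3, -2, -1 are distinct and real, so A is diagonalisable and x(t) = e^{At} x(0) = V diag(e^{λ_i t}) V^{-1} x(0), where the columns of V are the eigenvectors.
λ = -3: A - (-3)I = [[12, -4, 18], [2, 0, 3], [-6, 2, -9]]. v must be orthogonal to every row; (row 1) × (row 2) = [-12, 0, 8], so take v_1 = [3, 0, -2]^T.
λ = -2: A - (-2)I = [[11, -4, 18], [2, -1, 3], [-6, 2, -10]]. v must be orthogonal to every row; (row 1) × (row 2) = [6, 3, -3], so take v_2 = [2, 1, -1]^T.
λ = -1: A - (-1)I = [[10, -4, 18], [2, -2, 3], [-6, 2, -11]]. v must be orthogonal to every row; (row 1) × (row 2) = [24, 6, -12], so take v_3 = [-4, -1, 2]^T.
V = [v_1 v_2 v_3] = [[3, 2, -4], [0, 1, -1], [-2, -1, 2]] has det V = -1, so V^{-1} = adj(V)/det V = [[-1, 0, -2], [-2, 2, -3], [-2, 1, -3]].
Modal coordinates z(0) = V^{-1} x(0): (-1)·3 + 0·(-2) + (-2)·(-3) = 3; (-2)·3 + 2·(-2) + (-3)·(-3) = -1; (-2)·3 + 1·(-2) + (-3)·(-3) = 1; so z(0) = [3, -1, 1]^T.
x_1(t) = Σ_i (v_i)_1 · z_i(0) · e^{λ_i t} (row 1 of V times the modal terms).
x_1(0.8) = 3·3·e^{-3·0.8} + 2·(-1)·e^{-2·0.8} + (-4)·1·e^{-1·0.8} = 9·0.090718 + (-2)·0.201897 + (-4)·0.449329 = -1.3846.

-1.3846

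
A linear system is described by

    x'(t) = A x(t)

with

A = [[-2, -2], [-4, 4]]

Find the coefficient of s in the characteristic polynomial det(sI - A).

For a 2×2 matrix, det(sI - A) = s^2 - (tr A)s + det A.
tr A = 2, det A = -16.
So p(s) = s^2 - 2s - 16.
The coefficient of s is -2.

-2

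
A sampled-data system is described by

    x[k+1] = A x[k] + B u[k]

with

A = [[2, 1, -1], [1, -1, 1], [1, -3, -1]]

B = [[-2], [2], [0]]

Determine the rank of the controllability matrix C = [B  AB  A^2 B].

AB = [[-2], [-4], [-8]]
A^2B = [[0], [-6], [18]]
Controllability matrix C = [B  AB  A^2B] = [[-2, -2, 0], [2, -4, -6], [0, -8, 18]]
det(C) = (-2)·((-4)·18 - (-6)·(-8)) - (-2)·(2·18 - (-6)·0) + 0·(2·(-8) - (-4)·0) = (-2)·(-120) - (-2)·36 + 0·(-16) = 312 ≠ 0, so rank(C) = 3.
rank(C) = 3 = n, so the pair (A, B) is completely controllable.

3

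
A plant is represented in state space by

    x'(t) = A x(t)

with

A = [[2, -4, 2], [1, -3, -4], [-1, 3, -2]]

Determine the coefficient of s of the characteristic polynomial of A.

Expand det(sI - A) for the 3×3 matrix.
p(s) = s^3 + 3s^2 + 14s - 12.
(Check: constant term = det(-A) = (-1)^3 det A = -12; coefficient of s^2 = -tr A = 3.)
The coefficient of s is 14.

14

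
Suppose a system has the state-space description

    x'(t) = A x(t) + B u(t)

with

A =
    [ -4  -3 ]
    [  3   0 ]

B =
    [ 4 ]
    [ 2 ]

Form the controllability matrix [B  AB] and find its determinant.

92

AB = [[-22], [12]]
Controllability matrix C = [B  AB] = [[4, -22], [2, 12]]
det(C) = 4·12 - (-22)·2 = 48 - (-44) = 92
Since det(C) ≠ 0, rank(C) = 2 and the system is completely controllable.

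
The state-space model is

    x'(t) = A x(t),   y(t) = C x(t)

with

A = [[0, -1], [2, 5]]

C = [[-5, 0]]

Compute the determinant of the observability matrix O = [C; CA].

CA = [[0, 5]]
Observability matrix O = [C; CA] = [[-5, 0], [0, 5]]
det(O) = (-5)·5 - 0·0 = -25 - 0 = -25
Since det(O) ≠ 0, rank(O) = 2 and the system is completely observable.

-25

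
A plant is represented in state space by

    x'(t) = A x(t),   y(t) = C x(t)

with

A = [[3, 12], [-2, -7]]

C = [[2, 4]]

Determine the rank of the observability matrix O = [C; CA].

1

CA = [[-2, -4]]
Observability matrix O = [C; CA] = [[2, 4], [-2, -4]]
Every row of O is a scalar multiple of row 1 = [2, 4] (multipliers 1, -1), so the rows span a one-dimensional space.
O ≠ 0, hence rank(O) = 1.
rank(O) = 1 < n = 2, so the pair (A, C) is not completely observable.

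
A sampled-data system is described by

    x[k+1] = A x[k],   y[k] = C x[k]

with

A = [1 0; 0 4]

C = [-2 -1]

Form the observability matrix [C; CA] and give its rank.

2

CA = [[-2, -4]]
Observability matrix O = [C; CA] = [[-2, -1], [-2, -4]]
det(O) = (-2)·(-4) - (-1)·(-2) = 8 - 2 = 6 ≠ 0, so rank(O) = 2.
rank(O) = 2 = n, so the pair (A, C) is completely observable.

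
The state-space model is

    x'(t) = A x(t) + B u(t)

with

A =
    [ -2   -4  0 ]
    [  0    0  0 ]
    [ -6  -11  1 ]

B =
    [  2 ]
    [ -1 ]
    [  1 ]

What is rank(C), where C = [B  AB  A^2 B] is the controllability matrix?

1

AB = [[0], [0], [0]]
A^2B = [[0], [0], [0]]
Controllability matrix C = [B  AB  A^2B] = [[2, 0, 0], [-1, 0, 0], [1, 0, 0]]
Every column of C is a scalar multiple of column 1 = [2, -1, 1] (multipliers 1, 0, 0), so the columns span a one-dimensional space.
C ≠ 0, hence rank(C) = 1.
rank(C) = 1 < n = 3, so the pair (A, B) is not completely controllable.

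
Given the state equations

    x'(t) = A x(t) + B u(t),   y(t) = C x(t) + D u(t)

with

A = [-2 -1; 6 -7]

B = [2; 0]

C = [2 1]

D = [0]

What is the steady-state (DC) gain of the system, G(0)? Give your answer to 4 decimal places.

2.0000

G(0) = C(-A)^{-1}B + D = -C A^{-1} B + D.
det A = 20, so A^{-1} = (1/20)·adj(A) = [[-7/20, 1/20], [-3/10, -1/10]]
A^{-1} B = [-7/10, -3/5]^T
C A^{-1} B = -2
G(0) = D - C A^{-1} B = 0 - (-2) = 2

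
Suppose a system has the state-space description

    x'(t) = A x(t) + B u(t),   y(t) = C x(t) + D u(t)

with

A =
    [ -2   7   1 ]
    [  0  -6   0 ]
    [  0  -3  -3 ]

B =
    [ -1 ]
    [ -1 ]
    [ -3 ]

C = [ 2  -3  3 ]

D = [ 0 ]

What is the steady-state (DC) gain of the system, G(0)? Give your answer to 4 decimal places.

G(0) = C(-A)^{-1}B + D = -C A^{-1} B + D.
det A = -36, so A^{-1} = (1/-36)·adj(A) = [[-1/2, -1/2, -1/6], [0, -1/6, 0], [0, 1/6, -1/3]]
A^{-1} B = [3/2, 1/6, 5/6]^T
C A^{-1} B = 5
G(0) = D - C A^{-1} B = 0 - (5) = -5

-5.0000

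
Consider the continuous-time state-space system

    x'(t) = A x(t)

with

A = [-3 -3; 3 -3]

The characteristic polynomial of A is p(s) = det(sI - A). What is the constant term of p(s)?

For a 2×2 matrix, det(sI - A) = s^2 - (tr A)s + det A.
tr A = -6, det A = 18.
So p(s) = s^2 + 6s + 18.
The constant term is 18.

18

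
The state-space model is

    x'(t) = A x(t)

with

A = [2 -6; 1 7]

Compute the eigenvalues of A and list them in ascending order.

4, 5

det(sI - A) = s^2 - (tr A)s + det A, with tr A = 2 + 7 = 9 and det A = 2·7 - (-6)·1 = 14 - (-6) = 20.
So p(s) = det(sI - A) = s^2 - 9s + 20.
Factor s^2 - 9s + 20: two numbers with sum 9 and product 20 are 5 and 4, so s^2 - 9s + 20 = (s - 5)(s - 4).
Hence p(s) = (s - 5) (s - 4), with roots 4, 5.
At least one eigenvalue has non-negative real part, so the system is not asymptotically stable.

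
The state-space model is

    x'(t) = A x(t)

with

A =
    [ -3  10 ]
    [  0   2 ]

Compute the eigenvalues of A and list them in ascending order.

det(sI - A) = s^2 - (tr A)s + det A, with tr A = (-3) + 2 = -1 and det A = (-3)·2 - 10·0 = -6 - 0 = -6.
So p(s) = det(sI - A) = s^2 + s - 6.
Factor s^2 + s - 6: two numbers with sum -1 and product -6 are 2 and -3, so s^2 + s - 6 = (s - 2)(s + 3).
Hence p(s) = (s - 2) (s + 3), with roots -3, 2.
At least one eigenvalue has non-negative real part, so the system is not asymptotically stable.

-3, 2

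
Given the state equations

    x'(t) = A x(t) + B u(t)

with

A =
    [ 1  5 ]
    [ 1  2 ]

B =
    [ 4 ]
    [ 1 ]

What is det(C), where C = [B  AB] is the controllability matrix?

15

AB = [[9], [6]]
Controllability matrix C = [B  AB] = [[4, 9], [1, 6]]
det(C) = 4·6 - 9·1 = 24 - 9 = 15
Since det(C) ≠ 0, rank(C) = 2 and the system is completely controllable.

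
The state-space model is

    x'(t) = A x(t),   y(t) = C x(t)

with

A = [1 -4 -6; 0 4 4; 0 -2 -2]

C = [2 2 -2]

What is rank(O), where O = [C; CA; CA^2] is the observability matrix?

2

CA = [[2, 4, 0]]
CA^2 = [[2, 8, 4]]
Observability matrix O = [C; CA; CA^2] = [[2, 2, -2], [2, 4, 0], [2, 8, 4]]
The columns c1, c2, c3 of O are linearly dependent: 2·c1 - c2 + c3 = 0 (check each entry), so rank(O) ≤ 2.
The 2×2 minor from rows 1, 2, columns 1, 2 is 2·4 - 2·2 = 8 - 4 = 4 ≠ 0, so rank(O) = 2.
rank(O) = 2 < n = 3, so the pair (A, C) is not completely observable.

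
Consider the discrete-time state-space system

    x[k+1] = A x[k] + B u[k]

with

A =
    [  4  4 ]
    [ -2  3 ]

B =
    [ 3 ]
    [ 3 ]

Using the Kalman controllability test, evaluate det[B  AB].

AB = [[24], [3]]
Controllability matrix C = [B  AB] = [[3, 24], [3, 3]]
det(C) = 3·3 - 24·3 = 9 - 72 = -63
Since det(C) ≠ 0, rank(C) = 2 and the system is completely controllable.

-63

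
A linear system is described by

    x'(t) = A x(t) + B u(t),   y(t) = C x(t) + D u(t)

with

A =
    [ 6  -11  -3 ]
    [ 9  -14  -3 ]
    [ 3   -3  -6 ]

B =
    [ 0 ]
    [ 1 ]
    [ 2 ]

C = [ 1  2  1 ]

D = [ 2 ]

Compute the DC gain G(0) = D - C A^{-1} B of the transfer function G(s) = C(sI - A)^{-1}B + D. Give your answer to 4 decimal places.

0.3333

G(0) = C(-A)^{-1}B + D = -C A^{-1} B + D.
det A = -90, so A^{-1} = (1/-90)·adj(A) = [[-5/6, 19/30, 1/10], [-1/2, 3/10, 1/10], [-1/6, 1/6, -1/6]]
A^{-1} B = [5/6, 1/2, -1/6]^T
C A^{-1} B = 5/3
G(0) = D - C A^{-1} B = 2 - (5/3) = 1/3 ≈ 0.3333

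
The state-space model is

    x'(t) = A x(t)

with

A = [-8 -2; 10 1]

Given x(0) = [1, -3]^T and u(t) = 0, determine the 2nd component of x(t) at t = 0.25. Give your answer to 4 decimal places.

-1.6261

det(sI - A) = s^2 - (tr A)s + det A, with tr A = (-8) + 1 = -7 and det A = (-8)·1 - (-2)·10 = -8 - (-20) = 12.
So p(s) = det(sI - A) = s^2 + 7s + 12.
Factor s^2 + 7s + 12: two numbers with sum -7 and product 12 are -3 and -4, so s^2 + 7s + 12 = (s + 3)(s + 4).
Hence p(s) = (s + 3) (s + 4), with roots -4, -3.
The eigenvalues -4, -3 are distinct and real, so A is diagonalisable and x(t) = e^{At} x(0) = V diag(e^{λ_i t}) V^{-1} x(0), where the columns of V are the eigenvectors.
λ = -4: A - (-4)I = [[-4, -2], [10, 5]]. Row 1 gives (-4)·v1 + (-2)·v2 = 0, so take v_1 = [1, -2]^T.
λ = -3: A - (-3)I = [[-5, -2], [10, 4]]. Row 1 gives (-5)·v1 + (-2)·v2 = 0, so take v_2 = [-2, 5]^T.
V = [v_1 v_2] = [[1, -2], [-2, 5]] has det V = 1, so V^{-1} = adj(V)/det V = [[5, 2], [2, 1]].
Modal coordinates z(0) = V^{-1} x(0): 5·1 + 2·(-3) = -1; 2·1 + 1·(-3) = -1; so z(0) = [-1, -1]^T.
x_2(t) = Σ_i (v_i)_2 · z_i(0) · e^{λ_i t} (row 2 of V times the modal terms).
x_2(0.25) = (-2)·(-1)·e^{-4·0.25} + 5·(-1)·e^{-3·0.25} = 2·0.367879 + (-5)·0.472367 = -1.6261.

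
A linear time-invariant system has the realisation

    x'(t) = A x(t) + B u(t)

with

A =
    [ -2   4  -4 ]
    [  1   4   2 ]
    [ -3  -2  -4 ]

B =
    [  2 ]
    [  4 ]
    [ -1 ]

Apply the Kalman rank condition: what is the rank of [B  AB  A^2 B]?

3

AB = [[16], [16], [-10]]
A^2B = [[72], [60], [-40]]
Controllability matrix C = [B  AB  A^2B] = [[2, 16, 72], [4, 16, 60], [-1, -10, -40]]
det(C) = 2·(16·(-40) - 60·(-10)) - 16·(4·(-40) - 60·(-1)) + 72·(4·(-10) - 16·(-1)) = 2·(-40) - 16·(-100) + 72·(-24) = -208 ≠ 0, so rank(C) = 3.
rank(C) = 3 = n, so the pair (A, B) is completely controllable.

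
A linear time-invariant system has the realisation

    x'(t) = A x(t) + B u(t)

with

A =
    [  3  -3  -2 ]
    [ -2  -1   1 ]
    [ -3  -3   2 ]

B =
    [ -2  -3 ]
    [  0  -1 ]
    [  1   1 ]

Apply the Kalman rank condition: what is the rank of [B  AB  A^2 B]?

AB = [[-8, -8], [5, 8], [8, 14]]
A^2B = [[-55, -76], [19, 22], [25, 28]]
Controllability matrix C = [B  AB  A^2B] = [[-2, -3, -8, -8, -55, -76], [0, -1, 5, 8, 19, 22], [1, 1, 8, 14, 25, 28]]
Take the 3×3 submatrix of C formed by columns 1, 2, 3: [[-2, -3, -8], [0, -1, 5], [1, 1, 8]]. Its determinant is (-2)·((-1)·8 - 5·1) - (-3)·(0·8 - 5·1) + (-8)·(0·1 - (-1)·1) = (-2)·(-13) - (-3)·(-5) + (-8)·1 = 3 ≠ 0.
So rank(C) ≥ 3; since C has 3 rows, rank(C) = 3.
rank(C) = 3 = n, so the pair (A, B) is completely controllable.

3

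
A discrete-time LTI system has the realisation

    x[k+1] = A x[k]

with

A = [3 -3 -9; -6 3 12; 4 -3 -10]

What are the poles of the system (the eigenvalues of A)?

det(zI - A) = z^3 - (tr A)z^2 + (M11 + M22 + M33)z - det A, where Mii is the 2×2 principal minor of A obtained by deleting row i and column i.
tr A = 3 + 3 + (-10) = -4; M11 = 3·(-10) - 12·(-3) = -30 - (-36) = 6; M22 = 3·(-10) - (-9)·4 = -30 - (-36) = 6; M33 = 3·3 - (-3)·(-6) = 9 - 18 = -9; sum of minors = 3.
det A = 3·(3·(-10) - 12·(-3)) - (-3)·((-6)·(-10) - 12·4) + (-9)·((-6)·(-3) - 3·4) = 3·6 - (-3)·12 + (-9)·6 = 0.
So p(z) = det(zI - A) = z^3 + 4z^2 + 3z.
The constant term is 0, so p(z) = z(z^2 + 4z + 3).
Factor z^2 + 4z + 3: two numbers with sum -4 and product 3 are -1 and -3, so z^2 + 4z + 3 = (z + 1)(z + 3).
Hence p(z) = z (z + 1) (z + 3), with roots -3, -1, 0.

-3, -1, 0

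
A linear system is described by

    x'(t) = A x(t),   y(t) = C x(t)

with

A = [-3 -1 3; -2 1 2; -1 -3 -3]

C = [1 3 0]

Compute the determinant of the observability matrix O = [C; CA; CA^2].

CA = [[-9, 2, 9]]
CA^2 = [[14, -16, -50]]
Observability matrix O = [C; CA; CA^2] = [[1, 3, 0], [-9, 2, 9], [14, -16, -50]]
Expanding along the first row, det(O) = 1·(2·(-50) - 9·(-16)) - 3·((-9)·(-50) - 9·14) + 0·((-9)·(-16) - 2·14) = 1·44 - 3·324 + 0·116 = -928
Since det(O) ≠ 0, rank(O) = 3 and the system is completely observable.

-928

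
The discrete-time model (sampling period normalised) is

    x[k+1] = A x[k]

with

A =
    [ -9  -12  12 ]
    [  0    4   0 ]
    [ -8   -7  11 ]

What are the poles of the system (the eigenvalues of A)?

-1, 3, 4

det(zI - A) = z^3 - (tr A)z^2 + (M11 + M22 + M33)z - det A, where Mii is the 2×2 principal minor of A obtained by deleting row i and column i.
tr A = (-9) + 4 + 11 = 6; M11 = 4·11 - 0·(-7) = 44 - 0 = 44; M22 = (-9)·11 - 12·(-8) = -99 - (-96) = -3; M33 = (-9)·4 - (-12)·0 = -36 - 0 = -36; sum of minors = 5.
det A = (-9)·(4·11 - 0·(-7)) - (-12)·(0·11 - 0·(-8)) + 12·(0·(-7) - 4·(-8)) = (-9)·44 - (-12)·0 + 12·32 = -12.
So p(z) = det(zI - A) = z^3 - 6z^2 + 5z + 12.
Rational-root test: any integer root divides 12. Testing small divisors, z = -1 works: p(-1) = -1 + (-6) + (-5) + 12 = 0, so (z + 1) is a factor.
Dividing, p(z) = (z + 1)(z^2 - 7z + 12).
Factor z^2 - 7z + 12: two numbers with sum 7 and product 12 are 4 and 3, so z^2 - 7z + 12 = (z - 4)(z - 3).
Hence p(z) = (z - 4) (z - 3) (z + 1), with roots -1, 3, 4.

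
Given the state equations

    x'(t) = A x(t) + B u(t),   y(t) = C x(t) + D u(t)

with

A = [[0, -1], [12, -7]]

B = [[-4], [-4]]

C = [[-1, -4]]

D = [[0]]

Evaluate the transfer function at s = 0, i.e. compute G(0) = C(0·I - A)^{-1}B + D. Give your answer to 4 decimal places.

18.0000

G(0) = C(-A)^{-1}B + D = -C A^{-1} B + D.
det A = 12, so A^{-1} = (1/12)·adj(A) = [[-7/12, 1/12], [-1, 0]]
A^{-1} B = [2, 4]^T
C A^{-1} B = -18
G(0) = D - C A^{-1} B = 0 - (-18) = 18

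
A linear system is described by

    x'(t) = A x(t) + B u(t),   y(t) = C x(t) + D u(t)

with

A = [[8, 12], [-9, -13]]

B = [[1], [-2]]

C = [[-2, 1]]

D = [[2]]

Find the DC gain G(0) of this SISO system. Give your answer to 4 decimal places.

9.2500

G(0) = C(-A)^{-1}B + D = -C A^{-1} B + D.
det A = 4, so A^{-1} = (1/4)·adj(A) = [[-13/4, -3], [9/4, 2]]
A^{-1} B = [11/4, -7/4]^T
C A^{-1} B = -29/4
G(0) = D - C A^{-1} B = 2 - (-29/4) = 37/4 ≈ 9.2500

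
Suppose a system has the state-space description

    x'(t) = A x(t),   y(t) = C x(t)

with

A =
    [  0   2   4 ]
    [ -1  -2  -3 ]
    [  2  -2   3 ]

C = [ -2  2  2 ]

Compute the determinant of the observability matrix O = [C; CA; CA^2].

-160

CA = [[2, -12, -8]]
CA^2 = [[-4, 44, 20]]
Observability matrix O = [C; CA; CA^2] = [[-2, 2, 2], [2, -12, -8], [-4, 44, 20]]
Expanding along the first row, det(O) = (-2)·((-12)·20 - (-8)·44) - 2·(2·20 - (-8)·(-4)) + 2·(2·44 - (-12)·(-4)) = (-2)·112 - 2·8 + 2·40 = -160
Since det(O) ≠ 0, rank(O) = 3 and the system is completely observable.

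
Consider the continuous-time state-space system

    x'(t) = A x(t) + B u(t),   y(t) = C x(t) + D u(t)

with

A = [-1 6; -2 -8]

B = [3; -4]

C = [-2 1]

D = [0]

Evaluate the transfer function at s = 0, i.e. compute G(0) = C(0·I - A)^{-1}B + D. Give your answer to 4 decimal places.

G(0) = C(-A)^{-1}B + D = -C A^{-1} B + D.
det A = 20, so A^{-1} = (1/20)·adj(A) = [[-2/5, -3/10], [1/10, -1/20]]
A^{-1} B = [0, 1/2]^T
C A^{-1} B = 1/2
G(0) = D - C A^{-1} B = 0 - (1/2) = -1/2 ≈ -0.5000

-0.5000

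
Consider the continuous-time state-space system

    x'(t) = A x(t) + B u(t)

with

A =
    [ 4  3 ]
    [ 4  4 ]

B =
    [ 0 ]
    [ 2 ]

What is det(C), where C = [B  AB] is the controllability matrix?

AB = [[6], [8]]
Controllability matrix C = [B  AB] = [[0, 6], [2, 8]]
det(C) = 0·8 - 6·2 = 0 - 12 = -12
Since det(C) ≠ 0, rank(C) = 2 and the system is completely controllable.

-12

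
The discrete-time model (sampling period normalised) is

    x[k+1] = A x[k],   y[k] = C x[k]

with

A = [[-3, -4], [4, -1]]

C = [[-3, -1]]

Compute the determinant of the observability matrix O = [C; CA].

-34

CA = [[5, 13]]
Observability matrix O = [C; CA] = [[-3, -1], [5, 13]]
det(O) = (-3)·13 - (-1)·5 = -39 - (-5) = -34
Since det(O) ≠ 0, rank(O) = 2 and the system is completely observable.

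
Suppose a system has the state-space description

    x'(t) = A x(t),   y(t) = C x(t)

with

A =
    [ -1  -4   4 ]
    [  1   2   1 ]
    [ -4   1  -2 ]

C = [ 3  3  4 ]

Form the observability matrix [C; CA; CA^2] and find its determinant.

CA = [[-16, -2, 7]]
CA^2 = [[-14, 67, -80]]
Observability matrix O = [C; CA; CA^2] = [[3, 3, 4], [-16, -2, 7], [-14, 67, -80]]
Expanding along the first row, det(O) = 3·((-2)·(-80) - 7·67) - 3·((-16)·(-80) - 7·(-14)) + 4·((-16)·67 - (-2)·(-14)) = 3·(-309) - 3·1378 + 4·(-1100) = -9461
Since det(O) ≠ 0, rank(O) = 3 and the system is completely observable.

-9461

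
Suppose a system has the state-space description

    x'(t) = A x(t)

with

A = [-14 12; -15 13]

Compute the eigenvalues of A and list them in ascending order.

det(sI - A) = s^2 - (tr A)s + det A, with tr A = (-14) + 13 = -1 and det A = (-14)·13 - 12·(-15) = -182 - (-180) = -2.
So p(s) = det(sI - A) = s^2 + s - 2.
Factor s^2 + s - 2: two numbers with sum -1 and product -2 are 1 and -2, so s^2 + s - 2 = (s - 1)(s + 2).
Hence p(s) = (s - 1) (s + 2), with roots -2, 1.
At least one eigenvalue has non-negative real part, so the system is not asymptotically stable.

-2, 1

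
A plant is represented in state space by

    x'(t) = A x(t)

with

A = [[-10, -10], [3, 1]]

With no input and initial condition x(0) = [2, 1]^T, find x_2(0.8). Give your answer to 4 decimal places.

det(sI - A) = s^2 - (tr A)s + det A, with tr A = (-10) + 1 = -9 and det A = (-10)·1 - (-10)·3 = -10 - (-30) = 20.
So p(s) = det(sI - A) = s^2 + 9s + 20.
Factor s^2 + 9s + 20: two numbers with sum -9 and product 20 are -4 and -5, so s^2 + 9s + 20 = (s + 4)(s + 5).
Hence p(s) = (s + 4) (s + 5), with roots -5, -4.
The eigenvalues -5, -4 are distinct and real, so A is diagonalisable and x(t) = e^{At} x(0) = V diag(e^{λ_i t}) V^{-1} x(0), where the columns of V are the eigenvectors.
λ = -5: A - (-5)I = [[-5, -10], [3, 6]]. Row 1 gives (-5)·v1 + (-10)·v2 = 0, so take v_1 = [2, -1]^T.
λ = -4: A - (-4)I = [[-6, -10], [3, 5]]. Row 1 gives (-6)·v1 + (-10)·v2 = 0, so take v_2 = [-5, 3]^T.
V = [v_1 v_2] = [[2, -5], [-1, 3]] has det V = 1, so V^{-1} = adj(V)/det V = [[3, 5], [1, 2]].
Modal coordinates z(0) = V^{-1} x(0): 3·2 + 5·1 = 11; 1·2 + 2·1 = 4; so z(0) = [11, 4]^T.
x_2(t) = Σ_i (v_i)_2 · z_i(0) · e^{λ_i t} (row 2 of V times the modal terms).
x_2(0.8) = (-1)·11·e^{-5·0.8} + 3·4·e^{-4·0.8} = (-11)·0.018316 + 12·0.040762 = 0.2877.

0.2877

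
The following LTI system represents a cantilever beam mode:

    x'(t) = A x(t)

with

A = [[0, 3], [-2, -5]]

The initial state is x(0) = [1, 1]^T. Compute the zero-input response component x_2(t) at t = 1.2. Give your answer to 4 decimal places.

-0.2263

det(sI - A) = s^2 - (tr A)s + det A, with tr A = 0 + (-5) = -5 and det A = 0·(-5) - 3·(-2) = 0 - (-6) = 6.
So p(s) = det(sI - A) = s^2 + 5s + 6.
Factor s^2 + 5s + 6: two numbers with sum -5 and product 6 are -2 and -3, so s^2 + 5s + 6 = (s + 2)(s + 3).
Hence p(s) = (s + 2) (s + 3), with roots -3, -2.
The eigenvalues -3, -2 are distinct and real, so A is diagonalisable and x(t) = e^{At} x(0) = V diag(e^{λ_i t}) V^{-1} x(0), where the columns of V are the eigenvectors.
λ = -3: A - (-3)I = [[3, 3], [-2, -2]]. Row 1 gives 3·v1 + 3·v2 = 0, so take v_1 = [1, -1]^T.
λ = -2: A - (-2)I = [[2, 3], [-2, -3]]. Row 1 gives 2·v1 + 3·v2 = 0, so take v_2 = [3, -2]^T.
V = [v_1 v_2] = [[1, 3], [-1, -2]] has det V = 1, so V^{-1} = adj(V)/det V = [[-2, -3], [1, 1]].
Modal coordinates z(0) = V^{-1} x(0): (-2)·1 + (-3)·1 = -5; 1·1 + 1·1 = 2; so z(0) = [-5, 2]^T.
x_2(t) = Σ_i (v_i)_2 · z_i(0) · e^{λ_i t} (row 2 of V times the modal terms).
x_2(1.2) = (-1)·(-5)·e^{-3·1.2} + (-2)·2·e^{-2·1.2} = 5·0.027324 + (-4)·0.090718 = -0.2263.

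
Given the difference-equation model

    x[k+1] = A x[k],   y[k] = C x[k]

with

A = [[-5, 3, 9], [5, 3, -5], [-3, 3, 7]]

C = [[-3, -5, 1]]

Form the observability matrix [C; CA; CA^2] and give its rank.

CA = [[-13, -21, 5]]
CA^2 = [[-55, -87, 23]]
Observability matrix O = [C; CA; CA^2] = [[-3, -5, 1], [-13, -21, 5], [-55, -87, 23]]
The columns c1, c2, c3 of O are linearly dependent: 2·c1 - c2 + c3 = 0 (check each entry), so rank(O) ≤ 2.
The 2×2 minor from rows 1, 2, columns 1, 2 is (-3)·(-21) - (-5)·(-13) = 63 - 65 = -2 ≠ 0, so rank(O) = 2.
rank(O) = 2 < n = 3, so the pair (A, C) is not completely observable.

2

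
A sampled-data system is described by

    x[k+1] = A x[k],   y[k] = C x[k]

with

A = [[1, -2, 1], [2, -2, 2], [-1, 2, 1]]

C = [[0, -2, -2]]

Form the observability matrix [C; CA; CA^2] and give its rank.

3

CA = [[-2, 0, -6]]
CA^2 = [[4, -8, -8]]
Observability matrix O = [C; CA; CA^2] = [[0, -2, -2], [-2, 0, -6], [4, -8, -8]]
det(O) = 0·(0·(-8) - (-6)·(-8)) - (-2)·((-2)·(-8) - (-6)·4) + (-2)·((-2)·(-8) - 0·4) = 0·(-48) - (-2)·40 + (-2)·16 = 48 ≠ 0, so rank(O) = 3.
rank(O) = 3 = n, so the pair (A, C) is completely observable.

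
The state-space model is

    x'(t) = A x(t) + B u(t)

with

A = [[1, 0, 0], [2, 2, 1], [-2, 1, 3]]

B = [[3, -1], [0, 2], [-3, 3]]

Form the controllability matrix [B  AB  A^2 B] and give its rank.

3

AB = [[3, -1], [3, 5], [-15, 13]]
A^2B = [[3, -1], [-3, 21], [-48, 46]]
Controllability matrix C = [B  AB  A^2B] = [[3, -1, 3, -1, 3, -1], [0, 2, 3, 5, -3, 21], [-3, 3, -15, 13, -48, 46]]
Take the 3×3 submatrix of C formed by columns 1, 2, 3: [[3, -1, 3], [0, 2, 3], [-3, 3, -15]]. Its determinant is 3·(2·(-15) - 3·3) - (-1)·(0·(-15) - 3·(-3)) + 3·(0·3 - 2·(-3)) = 3·(-39) - (-1)·9 + 3·6 = -90 ≠ 0.
So rank(C) ≥ 3; since C has 3 rows, rank(C) = 3.
rank(C) = 3 = n, so the pair (A, B) is completely controllable.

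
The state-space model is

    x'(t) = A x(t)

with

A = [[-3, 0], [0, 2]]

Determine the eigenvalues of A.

det(sI - A) = s^2 - (tr A)s + det A, with tr A = (-3) + 2 = -1 and det A = (-3)·2 - 0·0 = -6 - 0 = -6.
So p(s) = det(sI - A) = s^2 + s - 6.
Factor s^2 + s - 6: two numbers with sum -1 and product -6 are 2 and -3, so s^2 + s - 6 = (s - 2)(s + 3).
Hence p(s) = (s - 2) (s + 3), with roots -3, 2.
At least one eigenvalue has non-negative real part, so the system is not asymptotically stable.

-3, 2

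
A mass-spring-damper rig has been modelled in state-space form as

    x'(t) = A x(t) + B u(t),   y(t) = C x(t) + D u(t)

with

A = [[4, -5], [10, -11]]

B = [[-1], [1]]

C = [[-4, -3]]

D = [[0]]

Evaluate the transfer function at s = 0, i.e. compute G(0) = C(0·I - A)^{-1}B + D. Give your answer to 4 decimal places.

17.6667

G(0) = C(-A)^{-1}B + D = -C A^{-1} B + D.
det A = 6, so A^{-1} = (1/6)·adj(A) = [[-11/6, 5/6], [-5/3, 2/3]]
A^{-1} B = [8/3, 7/3]^T
C A^{-1} B = -53/3
G(0) = D - C A^{-1} B = 0 - (-53/3) = 53/3 ≈ 17.6667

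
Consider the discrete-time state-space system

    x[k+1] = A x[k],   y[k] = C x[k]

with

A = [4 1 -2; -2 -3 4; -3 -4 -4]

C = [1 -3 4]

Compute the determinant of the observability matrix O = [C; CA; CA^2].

CA = [[-2, -6, -30]]
CA^2 = [[94, 136, 100]]
Observability matrix O = [C; CA; CA^2] = [[1, -3, 4], [-2, -6, -30], [94, 136, 100]]
Expanding along the first row, det(O) = 1·((-6)·100 - (-30)·136) - (-3)·((-2)·100 - (-30)·94) + 4·((-2)·136 - (-6)·94) = 1·3480 - (-3)·2620 + 4·292 = 12508
Since det(O) ≠ 0, rank(O) = 3 and the system is completely observable.

12508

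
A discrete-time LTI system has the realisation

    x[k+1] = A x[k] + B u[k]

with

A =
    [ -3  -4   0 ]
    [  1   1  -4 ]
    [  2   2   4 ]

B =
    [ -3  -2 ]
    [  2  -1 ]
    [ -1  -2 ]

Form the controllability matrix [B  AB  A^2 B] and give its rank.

AB = [[1, 10], [3, 5], [-6, -14]]
A^2B = [[-15, -50], [28, 71], [-16, -26]]
Controllability matrix C = [B  AB  A^2B] = [[-3, -2, 1, 10, -15, -50], [2, -1, 3, 5, 28, 71], [-1, -2, -6, -14, -16, -26]]
Take the 3×3 submatrix of C formed by columns 1, 2, 3: [[-3, -2, 1], [2, -1, 3], [-1, -2, -6]]. Its determinant is (-3)·((-1)·(-6) - 3·(-2)) - (-2)·(2·(-6) - 3·(-1)) + 1·(2·(-2) - (-1)·(-1)) = (-3)·12 - (-2)·(-9) + 1·(-5) = -59 ≠ 0.
So rank(C) ≥ 3; since C has 3 rows, rank(C) = 3.
rank(C) = 3 = n, so the pair (A, B) is completely controllable.

3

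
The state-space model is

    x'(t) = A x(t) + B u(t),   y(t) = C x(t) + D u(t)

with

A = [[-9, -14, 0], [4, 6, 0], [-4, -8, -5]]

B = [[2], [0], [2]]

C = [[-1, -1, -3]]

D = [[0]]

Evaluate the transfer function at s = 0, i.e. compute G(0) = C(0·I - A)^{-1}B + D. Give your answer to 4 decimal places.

G(0) = C(-A)^{-1}B + D = -C A^{-1} B + D.
det A = -10, so A^{-1} = (1/-10)·adj(A) = [[3, 7, 0], [-2, -9/2, 0], [4/5, 8/5, -1/5]]
A^{-1} B = [6, -4, 6/5]^T
C A^{-1} B = -28/5
G(0) = D - C A^{-1} B = 0 - (-28/5) = 28/5 ≈ 5.6000

5.6000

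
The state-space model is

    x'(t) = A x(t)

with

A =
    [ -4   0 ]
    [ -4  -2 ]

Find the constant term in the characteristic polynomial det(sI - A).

For a 2×2 matrix, det(sI - A) = s^2 - (tr A)s + det A.
tr A = -6, det A = 8.
So p(s) = s^2 + 6s + 8.
The constant term is 8.

8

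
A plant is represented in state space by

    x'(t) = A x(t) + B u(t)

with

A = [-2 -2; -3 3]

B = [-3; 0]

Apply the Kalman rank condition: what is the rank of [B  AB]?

AB = [[6], [9]]
Controllability matrix C = [B  AB] = [[-3, 6], [0, 9]]
det(C) = (-3)·9 - 6·0 = -27 - 0 = -27 ≠ 0, so rank(C) = 2.
rank(C) = 2 = n, so the pair (A, B) is completely controllable.

2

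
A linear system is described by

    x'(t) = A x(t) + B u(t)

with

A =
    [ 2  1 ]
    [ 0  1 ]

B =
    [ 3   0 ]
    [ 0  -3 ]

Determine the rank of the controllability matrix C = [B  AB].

AB = [[6, -3], [0, -3]]
Controllability matrix C = [B  AB] = [[3, 0, 6, -3], [0, -3, 0, -3]]
Take the 2×2 submatrix of C formed by columns 1, 2: [[3, 0], [0, -3]]. Its determinant is 3·(-3) - 0·0 = -9 - 0 = -9 ≠ 0.
So rank(C) ≥ 2; since C has 2 rows, rank(C) = 2.
rank(C) = 2 = n, so the pair (A, B) is completely controllable.

2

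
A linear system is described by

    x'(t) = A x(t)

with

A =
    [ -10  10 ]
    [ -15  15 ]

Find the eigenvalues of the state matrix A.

0, 5

det(sI - A) = s^2 - (tr A)s + det A, with tr A = (-10) + 15 = 5 and det A = (-10)·15 - 10·(-15) = -150 - (-150) = 0.
So p(s) = det(sI - A) = s^2 - 5s.
Factor s^2 - 5s: two numbers with sum 5 and product 0 are 5 and 0, so s^2 - 5s = s(s - 5).
Hence p(s) = s (s - 5), with roots 0, 5.
At least one eigenvalue has non-negative real part, so the system is not asymptotically stable.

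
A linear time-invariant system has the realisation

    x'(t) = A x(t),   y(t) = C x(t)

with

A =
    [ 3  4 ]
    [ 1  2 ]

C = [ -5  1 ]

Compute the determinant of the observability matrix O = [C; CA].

CA = [[-14, -18]]
Observability matrix O = [C; CA] = [[-5, 1], [-14, -18]]
det(O) = (-5)·(-18) - 1·(-14) = 90 - (-14) = 104
Since det(O) ≠ 0, rank(O) = 2 and the system is completely observable.

104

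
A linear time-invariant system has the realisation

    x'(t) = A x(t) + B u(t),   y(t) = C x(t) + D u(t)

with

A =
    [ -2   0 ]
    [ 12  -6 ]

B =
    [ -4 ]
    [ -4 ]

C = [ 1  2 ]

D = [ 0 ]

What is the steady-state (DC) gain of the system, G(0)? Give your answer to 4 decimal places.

-11.3333

G(0) = C(-A)^{-1}B + D = -C A^{-1} B + D.
det A = 12, so A^{-1} = (1/12)·adj(A) = [[-1/2, 0], [-1, -1/6]]
A^{-1} B = [2, 14/3]^T
C A^{-1} B = 34/3
G(0) = D - C A^{-1} B = 0 - (34/3) = -34/3 ≈ -11.3333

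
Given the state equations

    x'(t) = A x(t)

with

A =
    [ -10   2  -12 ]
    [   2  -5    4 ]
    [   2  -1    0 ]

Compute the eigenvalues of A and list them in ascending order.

det(sI - A) = s^3 - (tr A)s^2 + (M11 + M22 + M33)s - det A, where Mii is the 2×2 principal minor of A obtained by deleting row i and column i.
tr A = (-10) + (-5) + 0 = -15; M11 = (-5)·0 - 4·(-1) = 0 - (-4) = 4; M22 = (-10)·0 - (-12)·2 = 0 - (-24) = 24; M33 = (-10)·(-5) - 2·2 = 50 - 4 = 46; sum of minors = 74.
det A = (-10)·((-5)·0 - 4·(-1)) - 2·(2·0 - 4·2) + (-12)·(2·(-1) - (-5)·2) = (-10)·4 - 2·(-8) + (-12)·8 = -120.
So p(s) = det(sI - A) = s^3 + 15s^2 + 74s + 120.
Rational-root test: any integer root divides 120. Testing small divisors, s = -4 works: p(-4) = -64 + 240 + (-296) + 120 = 0, so (s + 4) is a factor.
Dividing, p(s) = (s + 4)(s^2 + 11s + 30).
Factor s^2 + 11s + 30: two numbers with sum -11 and product 30 are -5 and -6, so s^2 + 11s + 30 = (s + 5)(s + 6).
Hence p(s) = (s + 4) (s + 5) (s + 6), with roots -6, -5, -4.
All eigenvalues have negative real part, so the system is asymptotically stable.

-6, -5, -4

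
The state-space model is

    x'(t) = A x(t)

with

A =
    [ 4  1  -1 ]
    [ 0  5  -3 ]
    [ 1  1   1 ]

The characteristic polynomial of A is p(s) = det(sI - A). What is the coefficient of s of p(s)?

33

Expand det(sI - A) for the 3×3 matrix.
p(s) = s^3 - 10s^2 + 33s - 34.
(Check: constant term = det(-A) = (-1)^3 det A = -34; coefficient of s^2 = -tr A = -10.)
The coefficient of s is 33.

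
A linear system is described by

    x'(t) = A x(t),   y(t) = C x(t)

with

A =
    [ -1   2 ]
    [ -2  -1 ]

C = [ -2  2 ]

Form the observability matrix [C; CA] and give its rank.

CA = [[-2, -6]]
Observability matrix O = [C; CA] = [[-2, 2], [-2, -6]]
det(O) = (-2)·(-6) - 2·(-2) = 12 - (-4) = 16 ≠ 0, so rank(O) = 2.
rank(O) = 2 = n, so the pair (A, C) is completely observable.

2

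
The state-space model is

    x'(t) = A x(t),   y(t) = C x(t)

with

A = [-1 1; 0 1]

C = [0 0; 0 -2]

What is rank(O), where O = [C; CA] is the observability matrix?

1

CA = [[0, 0], [0, -2]]
Observability matrix O = [C; CA] = [[0, 0], [0, -2], [0, 0], [0, -2]]
Every row of O is a scalar multiple of row 2 = [0, -2] (multipliers 0, 1, 0, 1), so the rows span a one-dimensional space.
O ≠ 0, hence rank(O) = 1.
rank(O) = 1 < n = 2, so the pair (A, C) is not completely observable.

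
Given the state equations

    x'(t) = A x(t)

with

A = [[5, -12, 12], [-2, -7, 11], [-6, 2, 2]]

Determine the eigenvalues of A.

-3, -1, 4

det(sI - A) = s^3 - (tr A)s^2 + (M11 + M22 + M33)s - det A, where Mii is the 2×2 principal minor of A obtained by deleting row i and column i.
tr A = 5 + (-7) + 2 = 0; M11 = (-7)·2 - 11·2 = -14 - 22 = -36; M22 = 5·2 - 12·(-6) = 10 - (-72) = 82; M33 = 5·(-7) - (-12)·(-2) = -35 - 24 = -59; sum of minors = -13.
det A = 5·((-7)·2 - 11·2) - (-12)·((-2)·2 - 11·(-6)) + 12·((-2)·2 - (-7)·(-6)) = 5·(-36) - (-12)·62 + 12·(-46) = 12.
So p(s) = det(sI - A) = s^3 - 13s - 12.
Rational-root test: any integer root divides -12. Testing small divisors, s = -1 works: p(-1) = -1 + 0 + 13 + (-12) = 0, so (s + 1) is a factor.
Dividing, p(s) = (s + 1)(s^2 - s - 12).
Factor s^2 - s - 12: two numbers with sum 1 and product -12 are 4 and -3, so s^2 - s - 12 = (s - 4)(s + 3).
Hence p(s) = (s - 4) (s + 1) (s + 3), with roots -3, -1, 4.
At least one eigenvalue has non-negative real part, so the system is not asymptotically stable.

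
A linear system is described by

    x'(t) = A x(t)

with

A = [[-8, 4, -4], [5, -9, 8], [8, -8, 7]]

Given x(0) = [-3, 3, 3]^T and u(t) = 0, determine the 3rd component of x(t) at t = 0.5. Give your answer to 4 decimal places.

det(sI - A) = s^3 - (tr A)s^2 + (M11 + M22 + M33)s - det A, where Mii is the 2×2 principal minor of A obtained by deleting row i and column i.
tr A = (-8) + (-9) + 7 = -10; M11 = (-9)·7 - 8·(-8) = -63 - (-64) = 1; M22 = (-8)·7 - (-4)·8 = -56 - (-32) = -24; M33 = (-8)·(-9) - 4·5 = 72 - 20 = 52; sum of minors = 29.
det A = (-8)·((-9)·7 - 8·(-8)) - 4·(5·7 - 8·8) + (-4)·(5·(-8) - (-9)·8) = (-8)·1 - 4·(-29) + (-4)·32 = -20.
So p(s) = det(sI - A) = s^3 + 10s^2 + 29s + 20.
Rational-root test: any integer root divides 20. Testing small divisors, s = -1 works: p(-1) = -1 + 10 + (-29) + 20 = 0, so (s + 1) is a factor.
Dividing, p(s) = (s + 1)(s^2 + 9s + 20).
Factor s^2 + 9s + 20: two numbers with sum -9 and product 20 are -4 and -5, so s^2 + 9s + 20 = (s + 4)(s + 5).
Hence p(s) = (s + 1) (s + 4) (s + 5), with roots -5, -4, -1.
The eigenvalues -5, -4, -1 are distinct and real, so A is diagonalisable and x(t) = e^{At} x(0) = V diag(e^{λ_i t}) V^{-1} x(0), where the columns of V are the eigenvectors.
λ = -5: A - (-5)I = [[-3, 4, -4], [5, -4, 8], [8, -8, 12]]. v must be orthogonal to every row; (row 1) × (row 2) = [16, 4, -8], so take v_1 = [4, 1, -2]^T.
λ = -4: A - (-4)I = [[-4, 4, -4], [5, -5, 8], [8, -8, 11]]. v must be orthogonal to every row; (row 1) × (row 2) = [12, 12, 0], so take v_2 = [1, 1, 0]^T.
λ = -1: A - (-1)I = [[-7, 4, -4], [5, -8, 8], [8, -8, 8]]. v must be orthogonal to every row; (row 1) × (row 2) = [0, 36, 36], so take v_3 = [0, -1, -1]^T.
V = [v_1 v_2 v_3] = [[4, 1, 0], [1, 1, -1], [-2, 0, -1]] has det V = -1, so V^{-1} = adj(V)/det V = [[1, -1, 1], [-3, 4, -4], [-2, 2, -3]].
Modal coordinates z(0) = V^{-1} x(0): 1·(-3) + (-1)·3 + 1·3 = -3; (-3)·(-3) + 4·3 + (-4)·3 = 9; (-2)·(-3) + 2·3 + (-3)·3 = 3; so z(0) = [-3, 9, 3]^T.
x_3(t) = Σ_i (v_i)_3 · z_i(0) · e^{λ_i t} (row 3 of V times the modal terms).
x_3(0.5) = (-2)·(-3)·e^{-5·0.5} + 0·9·e^{-4·0.5} + (-1)·3·e^{-1·0.5} = 6·0.082085 + 0·0.135335 + (-3)·0.606531 = -1.3271.

-1.3271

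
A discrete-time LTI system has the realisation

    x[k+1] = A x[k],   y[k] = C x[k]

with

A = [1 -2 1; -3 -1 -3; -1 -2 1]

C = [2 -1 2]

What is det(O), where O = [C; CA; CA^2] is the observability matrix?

CA = [[3, -7, 7]]
CA^2 = [[17, -13, 31]]
Observability matrix O = [C; CA; CA^2] = [[2, -1, 2], [3, -7, 7], [17, -13, 31]]
Expanding along the first row, det(O) = 2·((-7)·31 - 7·(-13)) - (-1)·(3·31 - 7·17) + 2·(3·(-13) - (-7)·17) = 2·(-126) - (-1)·(-26) + 2·80 = -118
Since det(O) ≠ 0, rank(O) = 3 and the system is completely observable.

-118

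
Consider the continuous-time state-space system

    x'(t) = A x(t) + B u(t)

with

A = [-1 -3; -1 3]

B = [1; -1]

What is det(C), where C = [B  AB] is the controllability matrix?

AB = [[2], [-4]]
Controllability matrix C = [B  AB] = [[1, 2], [-1, -4]]
det(C) = 1·(-4) - 2·(-1) = -4 - (-2) = -2
Since det(C) ≠ 0, rank(C) = 2 and the system is completely controllable.

-2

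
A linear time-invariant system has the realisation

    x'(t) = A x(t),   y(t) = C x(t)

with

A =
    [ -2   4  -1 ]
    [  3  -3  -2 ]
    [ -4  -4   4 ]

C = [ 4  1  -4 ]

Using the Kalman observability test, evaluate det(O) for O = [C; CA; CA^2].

CA = [[11, 29, -22]]
CA^2 = [[153, 45, -157]]
Observability matrix O = [C; CA; CA^2] = [[4, 1, -4], [11, 29, -22], [153, 45, -157]]
Expanding along the first row, det(O) = 4·(29·(-157) - (-22)·45) - 1·(11·(-157) - (-22)·153) + (-4)·(11·45 - 29·153) = 4·(-3563) - 1·1639 + (-4)·(-3942) = -123
Since det(O) ≠ 0, rank(O) = 3 and the system is completely observable.

-123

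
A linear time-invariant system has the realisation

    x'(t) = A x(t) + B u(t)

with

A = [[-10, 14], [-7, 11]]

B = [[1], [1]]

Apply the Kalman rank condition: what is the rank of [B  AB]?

AB = [[4], [4]]
Controllability matrix C = [B  AB] = [[1, 4], [1, 4]]
Every column of C is a scalar multiple of column 1 = [1, 1] (multipliers 1, 4), so the columns span a one-dimensional space.
C ≠ 0, hence rank(C) = 1.
rank(C) = 1 < n = 2, so the pair (A, B) is not completely controllable.

1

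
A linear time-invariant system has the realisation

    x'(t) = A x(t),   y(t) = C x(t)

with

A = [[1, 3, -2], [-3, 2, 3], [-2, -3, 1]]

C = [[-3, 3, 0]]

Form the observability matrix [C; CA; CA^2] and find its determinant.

-4050

CA = [[-12, -3, 15]]
CA^2 = [[-33, -87, 30]]
Observability matrix O = [C; CA; CA^2] = [[-3, 3, 0], [-12, -3, 15], [-33, -87, 30]]
Expanding along the first row, det(O) = (-3)·((-3)·30 - 15·(-87)) - 3·((-12)·30 - 15·(-33)) + 0·((-12)·(-87) - (-3)·(-33)) = (-3)·1215 - 3·135 + 0·945 = -4050
Since det(O) ≠ 0, rank(O) = 3 and the system is completely observable.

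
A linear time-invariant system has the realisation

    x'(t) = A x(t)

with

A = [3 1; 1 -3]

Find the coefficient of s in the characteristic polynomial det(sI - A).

For a 2×2 matrix, det(sI - A) = s^2 - (tr A)s + det A.
tr A = 0, det A = -10.
So p(s) = s^2 - 10.
The coefficient of s is 0.

0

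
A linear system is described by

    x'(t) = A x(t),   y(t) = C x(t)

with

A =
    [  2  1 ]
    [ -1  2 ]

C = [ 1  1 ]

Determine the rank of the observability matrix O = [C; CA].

2

CA = [[1, 3]]
Observability matrix O = [C; CA] = [[1, 1], [1, 3]]
det(O) = 1·3 - 1·1 = 3 - 1 = 2 ≠ 0, so rank(O) = 2.
rank(O) = 2 = n, so the pair (A, C) is completely observable.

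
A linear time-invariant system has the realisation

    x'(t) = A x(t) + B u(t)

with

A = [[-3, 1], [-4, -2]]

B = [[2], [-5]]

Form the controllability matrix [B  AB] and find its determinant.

-51

AB = [[-11], [2]]
Controllability matrix C = [B  AB] = [[2, -11], [-5, 2]]
det(C) = 2·2 - (-11)·(-5) = 4 - 55 = -51
Since det(C) ≠ 0, rank(C) = 2 and the system is completely controllable.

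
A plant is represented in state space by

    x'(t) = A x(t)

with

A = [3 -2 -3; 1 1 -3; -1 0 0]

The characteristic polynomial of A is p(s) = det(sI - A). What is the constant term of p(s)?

Expand det(sI - A) for the 3×3 matrix.
p(s) = s^3 - 4s^2 + 2s + 9.
(Check: constant term = det(-A) = (-1)^3 det A = 9; coefficient of s^2 = -tr A = -4.)
The constant term is 9.

9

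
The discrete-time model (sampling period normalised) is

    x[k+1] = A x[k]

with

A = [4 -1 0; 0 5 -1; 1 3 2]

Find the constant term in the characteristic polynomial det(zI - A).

-53

Expand det(zI - A) for the 3×3 matrix.
p(z) = z^3 - 11z^2 + 41z - 53.
(Check: constant term = det(-A) = (-1)^3 det A = -53; coefficient of z^2 = -tr A = -11.)
The constant term is -53.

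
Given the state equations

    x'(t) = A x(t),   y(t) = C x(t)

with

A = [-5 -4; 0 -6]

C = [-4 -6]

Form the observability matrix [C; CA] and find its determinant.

CA = [[20, 52]]
Observability matrix O = [C; CA] = [[-4, -6], [20, 52]]
det(O) = (-4)·52 - (-6)·20 = -208 - (-120) = -88
Since det(O) ≠ 0, rank(O) = 2 and the system is completely observable.

-88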